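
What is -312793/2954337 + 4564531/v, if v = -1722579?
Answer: -4674657824698/1696359625041 ≈ -2.7557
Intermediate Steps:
-312793/2954337 + 4564531/v = -312793/2954337 + 4564531/(-1722579) = -312793*1/2954337 + 4564531*(-1/1722579) = -312793/2954337 - 4564531/1722579 = -4674657824698/1696359625041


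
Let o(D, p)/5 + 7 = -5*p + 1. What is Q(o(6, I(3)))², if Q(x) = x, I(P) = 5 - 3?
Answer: 6400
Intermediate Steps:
I(P) = 2
o(D, p) = -30 - 25*p (o(D, p) = -35 + 5*(-5*p + 1) = -35 + 5*(1 - 5*p) = -35 + (5 - 25*p) = -30 - 25*p)
Q(o(6, I(3)))² = (-30 - 25*2)² = (-30 - 50)² = (-80)² = 6400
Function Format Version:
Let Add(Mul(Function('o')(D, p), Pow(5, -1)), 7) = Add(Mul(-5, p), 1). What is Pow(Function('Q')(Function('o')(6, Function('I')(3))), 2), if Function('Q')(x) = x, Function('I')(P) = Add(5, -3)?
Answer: 6400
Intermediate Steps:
Function('I')(P) = 2
Function('o')(D, p) = Add(-30, Mul(-25, p)) (Function('o')(D, p) = Add(-35, Mul(5, Add(Mul(-5, p), 1))) = Add(-35, Mul(5, Add(1, Mul(-5, p)))) = Add(-35, Add(5, Mul(-25, p))) = Add(-30, Mul(-25, p)))
Pow(Function('Q')(Function('o')(6, Function('I')(3))), 2) = Pow(Add(-30, Mul(-25, 2)), 2) = Pow(Add(-30, -50), 2) = Pow(-80, 2) = 6400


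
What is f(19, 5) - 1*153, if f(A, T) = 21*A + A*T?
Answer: 341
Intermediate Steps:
f(19, 5) - 1*153 = 19*(21 + 5) - 1*153 = 19*26 - 153 = 494 - 153 = 341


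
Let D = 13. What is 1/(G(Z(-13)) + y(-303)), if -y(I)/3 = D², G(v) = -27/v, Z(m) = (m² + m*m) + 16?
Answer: -118/59835 ≈ -0.0019721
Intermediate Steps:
Z(m) = 16 + 2*m² (Z(m) = (m² + m²) + 16 = 2*m² + 16 = 16 + 2*m²)
y(I) = -507 (y(I) = -3*13² = -3*169 = -507)
1/(G(Z(-13)) + y(-303)) = 1/(-27/(16 + 2*(-13)²) - 507) = 1/(-27/(16 + 2*169) - 507) = 1/(-27/(16 + 338) - 507) = 1/(-27/354 - 507) = 1/(-27*1/354 - 507) = 1/(-9/118 - 507) = 1/(-59835/118) = -118/59835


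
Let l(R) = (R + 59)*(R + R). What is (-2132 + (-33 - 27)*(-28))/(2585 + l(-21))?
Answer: -452/989 ≈ -0.45703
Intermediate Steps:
l(R) = 2*R*(59 + R) (l(R) = (59 + R)*(2*R) = 2*R*(59 + R))
(-2132 + (-33 - 27)*(-28))/(2585 + l(-21)) = (-2132 + (-33 - 27)*(-28))/(2585 + 2*(-21)*(59 - 21)) = (-2132 - 60*(-28))/(2585 + 2*(-21)*38) = (-2132 + 1680)/(2585 - 1596) = -452/989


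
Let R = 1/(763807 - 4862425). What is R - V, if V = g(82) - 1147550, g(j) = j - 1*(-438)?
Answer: 4701237804539/4098618 ≈ 1.1470e+6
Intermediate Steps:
g(j) = 438 + j (g(j) = j + 438 = 438 + j)
V = -1147030 (V = (438 + 82) - 1147550 = 520 - 1147550 = -1147030)
R = -1/4098618 (R = 1/(-4098618) = -1/4098618 ≈ -2.4398e-7)
R - V = -1/4098618 - 1*(-1147030) = -1/4098618 + 1147030 = 4701237804539/4098618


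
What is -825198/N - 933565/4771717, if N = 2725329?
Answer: -113717247243/228149100349 ≈ -0.49843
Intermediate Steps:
-825198/N - 933565/4771717 = -825198/2725329 - 933565/4771717 = -825198*1/2725329 - 933565*1/4771717 = -275066/908443 - 49135/251143 = -113717247243/228149100349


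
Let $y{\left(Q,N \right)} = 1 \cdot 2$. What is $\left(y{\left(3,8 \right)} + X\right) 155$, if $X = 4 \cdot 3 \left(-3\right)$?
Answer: $-5270$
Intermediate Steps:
$y{\left(Q,N \right)} = 2$
$X = -36$ ($X = 12 \left(-3\right) = -36$)
$\left(y{\left(3,8 \right)} + X\right) 155 = \left(2 - 36\right) 155 = \left(-34\right) 155 = -5270$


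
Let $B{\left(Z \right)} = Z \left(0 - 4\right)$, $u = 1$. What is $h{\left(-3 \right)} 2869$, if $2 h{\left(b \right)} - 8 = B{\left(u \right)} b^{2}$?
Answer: $-40166$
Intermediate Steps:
$B{\left(Z \right)} = - 4 Z$ ($B{\left(Z \right)} = Z \left(-4\right) = - 4 Z$)
$h{\left(b \right)} = 4 - 2 b^{2}$ ($h{\left(b \right)} = 4 + \frac{\left(-4\right) 1 b^{2}}{2} = 4 + \frac{\left(-4\right) b^{2}}{2} = 4 - 2 b^{2}$)
$h{\left(-3 \right)} 2869 = \left(4 - 2 \left(-3\right)^{2}\right) 2869 = \left(4 - 18\right) 2869 = \left(-14\right) 2869 = -40166$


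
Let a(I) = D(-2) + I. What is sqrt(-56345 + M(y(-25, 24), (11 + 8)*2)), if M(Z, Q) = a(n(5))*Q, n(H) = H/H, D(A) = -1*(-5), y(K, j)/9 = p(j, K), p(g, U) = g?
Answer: I*sqrt(56117) ≈ 236.89*I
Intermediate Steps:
y(K, j) = 9*j
D(A) = 5
n(H) = 1
a(I) = 5 + I
M(Z, Q) = 6*Q (M(Z, Q) = (5 + 1)*Q = 6*Q)
sqrt(-56345 + M(y(-25, 24), (11 + 8)*2)) = sqrt(-56345 + 6*((11 + 8)*2)) = sqrt(-56345 + 6*(19*2)) = sqrt(-56345 + 6*38) = sqrt(-56345 + 228) = sqrt(-56117) = I*sqrt(56117)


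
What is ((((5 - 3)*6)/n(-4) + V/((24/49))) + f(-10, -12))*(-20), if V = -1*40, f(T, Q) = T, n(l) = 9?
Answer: 5420/3 ≈ 1806.7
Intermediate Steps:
V = -40
((((5 - 3)*6)/n(-4) + V/((24/49))) + f(-10, -12))*(-20) = ((((5 - 3)*6)/9 - 40/(24/49)) - 10)*(-20) = (((2*6)*(⅑) - 40/(24*(1/49))) - 10)*(-20) = ((12*(⅑) - 40/24/49) - 10)*(-20) = ((4/3 - 40*49/24) - 10)*(-20) = ((4/3 - 245/3) - 10)*(-20) = (-241/3 - 10)*(-20) = -271/3*(-20) = 5420/3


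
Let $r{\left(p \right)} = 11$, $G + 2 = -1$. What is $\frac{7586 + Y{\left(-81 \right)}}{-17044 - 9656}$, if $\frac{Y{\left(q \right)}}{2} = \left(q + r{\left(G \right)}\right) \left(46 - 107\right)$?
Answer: $- \frac{8063}{13350} \approx -0.60397$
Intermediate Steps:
$G = -3$ ($G = -2 - 1 = -3$)
$Y{\left(q \right)} = -1342 - 122 q$ ($Y{\left(q \right)} = 2 \left(q + 11\right) \left(46 - 107\right) = 2 \left(11 + q\right) \left(-61\right) = 2 \left(-671 - 61 q\right) = -1342 - 122 q$)
$\frac{7586 + Y{\left(-81 \right)}}{-17044 - 9656} = \frac{7586 - -8540}{-17044 - 9656} = \frac{7586 + \left(-1342 + 9882\right)}{-26700} = \left(7586 + 8540\right) \left(- \frac{1}{26700}\right) = 16126 \left(- \frac{1}{26700}\right) = - \frac{8063}{13350}$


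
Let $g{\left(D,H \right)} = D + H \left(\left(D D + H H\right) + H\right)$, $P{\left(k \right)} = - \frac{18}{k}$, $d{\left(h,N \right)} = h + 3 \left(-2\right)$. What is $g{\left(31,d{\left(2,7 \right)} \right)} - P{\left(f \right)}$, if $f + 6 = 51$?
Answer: $- \frac{19303}{5} \approx -3860.6$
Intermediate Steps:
$f = 45$ ($f = -6 + 51 = 45$)
$d{\left(h,N \right)} = -6 + h$ ($d{\left(h,N \right)} = h - 6 = -6 + h$)
$g{\left(D,H \right)} = D + H \left(H + D^{2} + H^{2}\right)$ ($g{\left(D,H \right)} = D + H \left(\left(D^{2} + H^{2}\right) + H\right) = D + H \left(H + D^{2} + H^{2}\right)$)
$g{\left(31,d{\left(2,7 \right)} \right)} - P{\left(f \right)} = \left(31 + \left(-6 + 2\right)^{2} + \left(-6 + 2\right)^{3} + \left(-6 + 2\right) 31^{2}\right) - - \frac{18}{45} = \left(31 + \left(-4\right)^{2} + \left(-4\right)^{3} - 3844\right) - \left(-18\right) \frac{1}{45} = \left(31 + 16 - 64 - 3844\right) - - \frac{2}{5} = -3861 + \frac{2}{5} = - \frac{19303}{5}$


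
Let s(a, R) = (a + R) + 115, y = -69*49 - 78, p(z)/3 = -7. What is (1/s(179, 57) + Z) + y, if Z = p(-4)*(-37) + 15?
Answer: -936116/351 ≈ -2667.0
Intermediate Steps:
p(z) = -21 (p(z) = 3*(-7) = -21)
y = -3459 (y = -3381 - 78 = -3459)
Z = 792 (Z = -21*(-37) + 15 = 777 + 15 = 792)
s(a, R) = 115 + R + a (s(a, R) = (R + a) + 115 = 115 + R + a)
(1/s(179, 57) + Z) + y = (1/(115 + 57 + 179) + 792) - 3459 = (1/351 + 792) - 3459 = 277993/351 - 3459 = -936116/351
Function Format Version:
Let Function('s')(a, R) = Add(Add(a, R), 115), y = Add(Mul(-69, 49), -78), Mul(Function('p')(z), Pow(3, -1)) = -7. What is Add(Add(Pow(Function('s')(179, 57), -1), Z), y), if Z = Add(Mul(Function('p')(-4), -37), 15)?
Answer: Rational(-936116, 351) ≈ -2667.0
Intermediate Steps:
Function('p')(z) = -21 (Function('p')(z) = Mul(3, -7) = -21)
y = -3459 (y = Add(-3381, -78) = -3459)
Z = 792 (Z = Add(Mul(-21, -37), 15) = Add(777, 15) = 792)
Function('s')(a, R) = Add(115, R, a) (Function('s')(a, R) = Add(Add(R, a), 115) = Add(115, R, a))
Add(Add(Pow(Function('s')(179, 57), -1), Z), y) = Add(Add(Pow(Add(115, 57, 179), -1), 792), -3459) = Add(Add(Pow(351, -1), 792), -3459) = Add(Add(Rational(1, 351), 792), -3459) = Add(Rational(277993, 351), -3459) = Rational(-936116, 351)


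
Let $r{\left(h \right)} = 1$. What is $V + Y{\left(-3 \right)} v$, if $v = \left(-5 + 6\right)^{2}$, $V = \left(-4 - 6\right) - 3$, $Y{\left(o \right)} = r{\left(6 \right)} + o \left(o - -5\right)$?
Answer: $-18$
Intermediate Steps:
$Y{\left(o \right)} = 1 + o \left(5 + o\right)$ ($Y{\left(o \right)} = 1 + o \left(o - -5\right) = 1 + o \left(o + 5\right) = 1 + o \left(5 + o\right)$)
$V = -13$ ($V = -10 - 3 = -13$)
$v = 1$ ($v = 1^{2} = 1$)
$V + Y{\left(-3 \right)} v = -13 + \left(1 + \left(-3\right)^{2} + 5 \left(-3\right)\right) 1 = -13 + \left(1 + 9 - 15\right) 1 = -13 - 5 = -18$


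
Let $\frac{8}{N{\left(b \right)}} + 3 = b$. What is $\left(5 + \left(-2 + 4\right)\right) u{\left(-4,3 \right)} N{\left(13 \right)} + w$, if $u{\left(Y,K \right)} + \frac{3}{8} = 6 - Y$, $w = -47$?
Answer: $\frac{69}{10} \approx 6.9$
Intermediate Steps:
$N{\left(b \right)} = \frac{8}{-3 + b}$
$u{\left(Y,K \right)} = \frac{45}{8} - Y$ ($u{\left(Y,K \right)} = - \frac{3}{8} - \left(-6 + Y\right) = \frac{45}{8} - Y$)
$\left(5 + \left(-2 + 4\right)\right) u{\left(-4,3 \right)} N{\left(13 \right)} + w = \left(5 + \left(-2 + 4\right)\right) \left(\frac{45}{8} - -4\right) \frac{8}{-3 + 13} - 47 = \left(5 + 2\right) \left(\frac{45}{8} + 4\right) \frac{8}{10} - 47 = 7 \cdot \frac{77}{8} \cdot 8 \cdot \frac{1}{10} - 47 = \frac{539}{8} \cdot \frac{4}{5} - 47 = \frac{539}{10} - 47 = \frac{69}{10}$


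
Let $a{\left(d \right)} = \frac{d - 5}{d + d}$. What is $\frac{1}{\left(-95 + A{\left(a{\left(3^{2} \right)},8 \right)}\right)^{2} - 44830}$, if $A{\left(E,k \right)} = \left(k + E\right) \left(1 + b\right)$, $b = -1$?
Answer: $- \frac{1}{35805} \approx -2.7929 \cdot 10^{-5}$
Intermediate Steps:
$a{\left(d \right)} = \frac{-5 + d}{2 d}$
$A{\left(E,k \right)} = 0$ ($A{\left(E,k \right)} = \left(k + E\right) \left(1 - 1\right) = \left(E + k\right) 0 = 0$)
$\frac{1}{\left(-95 + A{\left(a{\left(3^{2} \right)},8 \right)}\right)^{2} - 44830} = \frac{1}{\left(-95 + 0\right)^{2} - 44830} = \frac{1}{\left(-95\right)^{2} - 44830} = \frac{1}{9025 - 44830} = \frac{1}{-35805} = - \frac{1}{35805}$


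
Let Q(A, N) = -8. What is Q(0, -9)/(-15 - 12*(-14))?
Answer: -8/153 ≈ -0.052288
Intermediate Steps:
Q(0, -9)/(-15 - 12*(-14)) = -8/(-15 - 12*(-14)) = -8/(-15 + 168) = -8/153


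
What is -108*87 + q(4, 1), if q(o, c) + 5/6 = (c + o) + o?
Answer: -56327/6 ≈ -9387.8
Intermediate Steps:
q(o, c) = -⅚ + c + 2*o (q(o, c) = -⅚ + ((c + o) + o) = -⅚ + (c + 2*o) = -⅚ + c + 2*o)
-108*87 + q(4, 1) = -108*87 + (-⅚ + 1 + 2*4) = -9396 + (-⅚ + 1 + 8) = -9396 + 49/6 = -56327/6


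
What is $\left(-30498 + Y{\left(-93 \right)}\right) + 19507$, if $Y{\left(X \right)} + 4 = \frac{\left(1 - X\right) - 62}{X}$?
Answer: $- \frac{1022567}{93} \approx -10995.0$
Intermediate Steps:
$Y{\left(X \right)} = -4 + \frac{-61 - X}{X}$ ($Y{\left(X \right)} = -4 + \frac{\left(1 - X\right) - 62}{X} = -4 + \frac{-61 - X}{X}$)
$\left(-30498 + Y{\left(-93 \right)}\right) + 19507 = \left(-30498 - \left(5 + \frac{61}{-93}\right)\right) + 19507 = \left(-30498 - \frac{404}{93}\right) + 19507 = - \frac{2836718}{93} + 19507 = - \frac{1022567}{93}$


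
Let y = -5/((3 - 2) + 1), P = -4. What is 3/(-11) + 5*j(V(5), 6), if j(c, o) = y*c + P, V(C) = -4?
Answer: 327/11 ≈ 29.727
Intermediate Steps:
y = -5/2 (y = -5/(1 + 1) = -5/2 ≈ -2.5000)
j(c, o) = -4 - 5*c/2 (j(c, o) = -5*c/2 - 4 = -4 - 5*c/2)
3/(-11) + 5*j(V(5), 6) = 3/(-11) + 5*(-4 - 5/2*(-4)) = 3*(-1/11) + 5*(-4 + 10) = -3/11 + 5*6 = -3/11 + 30 = 327/11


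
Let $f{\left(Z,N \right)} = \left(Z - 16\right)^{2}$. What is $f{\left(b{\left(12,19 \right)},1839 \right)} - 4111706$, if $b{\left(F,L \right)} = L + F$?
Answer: $-4111481$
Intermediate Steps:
$b{\left(F,L \right)} = F + L$
$f{\left(Z,N \right)} = \left(-16 + Z\right)^{2}$
$f{\left(b{\left(12,19 \right)},1839 \right)} - 4111706 = \left(-16 + \left(12 + 19\right)\right)^{2} - 4111706 = \left(-16 + 31\right)^{2} - 4111706 = 15^{2} - 4111706 = 225 - 4111706 = -4111481$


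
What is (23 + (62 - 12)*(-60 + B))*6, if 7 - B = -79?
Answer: 7938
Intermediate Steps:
B = 86 (B = 7 - 1*(-79) = 7 + 79 = 86)
(23 + (62 - 12)*(-60 + B))*6 = (23 + (62 - 12)*(-60 + 86))*6 = (23 + 50*26)*6 = (23 + 1300)*6 = 1323*6 = 7938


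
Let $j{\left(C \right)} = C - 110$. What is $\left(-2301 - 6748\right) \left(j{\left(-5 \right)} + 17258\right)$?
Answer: $-155127007$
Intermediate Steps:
$j{\left(C \right)} = -110 + C$ ($j{\left(C \right)} = C - 110 = -110 + C$)
$\left(-2301 - 6748\right) \left(j{\left(-5 \right)} + 17258\right) = \left(-2301 - 6748\right) \left(\left(-110 - 5\right) + 17258\right) = - 9049 \left(-115 + 17258\right) = \left(-9049\right) 17143 = -155127007$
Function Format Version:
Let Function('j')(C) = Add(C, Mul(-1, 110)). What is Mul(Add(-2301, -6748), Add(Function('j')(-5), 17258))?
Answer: -155127007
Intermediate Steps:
Function('j')(C) = Add(-110, C) (Function('j')(C) = Add(C, -110) = Add(-110, C))
Mul(Add(-2301, -6748), Add(Function('j')(-5), 17258)) = Mul(Add(-2301, -6748), Add(Add(-110, -5), 17258)) = Mul(-9049, Add(-115, 17258)) = Mul(-9049, 17143) = -155127007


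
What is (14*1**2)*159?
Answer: 2226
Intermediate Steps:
(14*1**2)*159 = (14*1)*159 = 14*159 = 2226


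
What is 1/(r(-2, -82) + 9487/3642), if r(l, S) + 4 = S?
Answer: -3642/303725 ≈ -0.011991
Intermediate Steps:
r(l, S) = -4 + S
1/(r(-2, -82) + 9487/3642) = 1/((-4 - 82) + 9487/3642) = 1/(-86 + 9487*(1/3642)) = 1/(-86 + 9487/3642) = 1/(-303725/3642) = -3642/303725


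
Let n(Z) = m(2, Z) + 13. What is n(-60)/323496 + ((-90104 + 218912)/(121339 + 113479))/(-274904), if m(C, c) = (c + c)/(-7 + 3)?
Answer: 170880290533/1305152850472632 ≈ 0.00013093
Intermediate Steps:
m(C, c) = -c/2 (m(C, c) = (2*c)/(-4) = (2*c)*(-¼) = -c/2)
n(Z) = 13 - Z/2 (n(Z) = -Z/2 + 13 = 13 - Z/2)
n(-60)/323496 + ((-90104 + 218912)/(121339 + 113479))/(-274904) = (13 - ½*(-60))/323496 + ((-90104 + 218912)/(121339 + 113479))/(-274904) = (13 + 30)*(1/323496) + (128808/234818)*(-1/274904) = 43*(1/323496) + (128808*(1/234818))*(-1/274904) = 43/323496 + (64404/117409)*(-1/274904) = 43/323496 - 16101/8069050934 = 170880290533/1305152850472632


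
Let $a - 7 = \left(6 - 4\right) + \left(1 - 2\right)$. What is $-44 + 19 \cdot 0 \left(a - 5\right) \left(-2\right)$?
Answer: $-44$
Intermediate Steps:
$a = 8$ ($a = 7 + \left(\left(6 - 4\right) + \left(1 - 2\right)\right) = 7 + \left(2 + \left(1 - 2\right)\right) = 7 + \left(2 - 1\right) = 7 + 1 = 8$)
$-44 + 19 \cdot 0 \left(a - 5\right) \left(-2\right) = -44 + 19 \cdot 0 \left(8 - 5\right) \left(-2\right) = -44 + 19 \cdot 0 \cdot 3 \left(-2\right) = -44 + 19 \cdot 0 \left(-2\right) = -44 + 19 \cdot 0 = -44 + 0 = -44$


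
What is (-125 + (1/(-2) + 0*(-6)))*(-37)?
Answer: 9287/2 ≈ 4643.5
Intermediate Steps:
(-125 + (1/(-2) + 0*(-6)))*(-37) = (-125 + (-½ + 0))*(-37) = (-125 - ½)*(-37) = -251/2*(-37) = 9287/2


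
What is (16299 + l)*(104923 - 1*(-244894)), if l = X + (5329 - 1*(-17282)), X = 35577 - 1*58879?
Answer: 5459943736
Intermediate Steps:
X = -23302 (X = 35577 - 58879 = -23302)
l = -691 (l = -23302 + (5329 - 1*(-17282)) = -23302 + (5329 + 17282) = -23302 + 22611 = -691)
(16299 + l)*(104923 - 1*(-244894)) = (16299 - 691)*(104923 - 1*(-244894)) = 15608*(104923 + 244894) = 15608*349817 = 5459943736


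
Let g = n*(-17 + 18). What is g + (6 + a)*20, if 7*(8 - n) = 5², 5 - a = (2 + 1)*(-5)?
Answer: 3671/7 ≈ 524.43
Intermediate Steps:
a = 20 (a = 5 - (2 + 1)*(-5) = 5 - 3*(-5) = 5 - 1*(-15) = 5 + 15 = 20)
n = 31/7 (n = 8 - ⅐*5² = 8 - ⅐*25 = 8 - 25/7 = 31/7 ≈ 4.4286)
g = 31/7 (g = 31*(-17 + 18)/7 = (31/7)*1 = 31/7 ≈ 4.4286)
g + (6 + a)*20 = 31/7 + (6 + 20)*20 = 31/7 + 26*20 = 31/7 + 520 = 3671/7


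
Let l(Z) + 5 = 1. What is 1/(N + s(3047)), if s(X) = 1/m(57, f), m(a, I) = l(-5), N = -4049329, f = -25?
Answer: -4/16197317 ≈ -2.4695e-7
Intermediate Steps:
l(Z) = -4 (l(Z) = -5 + 1 = -4)
m(a, I) = -4
s(X) = -1/4 (s(X) = 1/(-4) = -1/4)
1/(N + s(3047)) = 1/(-4049329 - 1/4) = 1/(-16197317/4) = -4/16197317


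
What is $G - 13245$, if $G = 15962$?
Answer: $2717$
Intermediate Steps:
$G - 13245 = 15962 - 13245 = 2717$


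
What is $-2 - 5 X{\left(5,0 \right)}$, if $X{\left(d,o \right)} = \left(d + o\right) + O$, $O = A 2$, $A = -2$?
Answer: $-7$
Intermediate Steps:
$O = -4$ ($O = \left(-2\right) 2 = -4$)
$X{\left(d,o \right)} = -4 + d + o$ ($X{\left(d,o \right)} = \left(d + o\right) - 4 = -4 + d + o$)
$-2 - 5 X{\left(5,0 \right)} = -2 - 5 \left(-4 + 5 + 0\right) = -2 - 5 = -7$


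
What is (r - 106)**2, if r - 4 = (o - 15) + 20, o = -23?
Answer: 14400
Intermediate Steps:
r = -14 (r = 4 + ((-23 - 15) + 20) = 4 + (-38 + 20) = 4 - 18 = -14)
(r - 106)**2 = (-14 - 106)**2 = (-120)**2 = 14400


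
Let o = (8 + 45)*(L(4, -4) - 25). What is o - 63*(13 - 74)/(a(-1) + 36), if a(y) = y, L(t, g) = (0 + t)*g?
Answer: -10316/5 ≈ -2063.2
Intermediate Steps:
L(t, g) = g*t (L(t, g) = t*g = g*t)
o = -2173 (o = (8 + 45)*(-4*4 - 25) = 53*(-16 - 25) = 53*(-41) = -2173)
o - 63*(13 - 74)/(a(-1) + 36) = -2173 - 63*(13 - 74)/(-1 + 36) = -2173 - (-3843)/35 = -2173 - 63*(-61/35) = -2173 + 549/5 = -10316/5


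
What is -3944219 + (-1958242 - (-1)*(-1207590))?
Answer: -7110051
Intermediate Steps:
-3944219 + (-1958242 - (-1)*(-1207590)) = -3944219 + (-1958242 - 1*1207590) = -3944219 + (-1958242 - 1207590) = -3944219 - 3165832 = -7110051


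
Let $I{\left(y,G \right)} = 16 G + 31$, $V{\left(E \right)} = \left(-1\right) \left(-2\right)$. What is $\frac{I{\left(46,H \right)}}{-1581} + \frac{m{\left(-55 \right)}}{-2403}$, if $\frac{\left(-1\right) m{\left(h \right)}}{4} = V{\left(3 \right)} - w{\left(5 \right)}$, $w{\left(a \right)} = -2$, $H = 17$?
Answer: $- \frac{234271}{1266381} \approx -0.18499$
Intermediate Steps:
$V{\left(E \right)} = 2$
$m{\left(h \right)} = -16$ ($m{\left(h \right)} = - 4 \left(2 - -2\right) = - 4 \left(2 + 2\right) = \left(-4\right) 4 = -16$)
$I{\left(y,G \right)} = 31 + 16 G$
$\frac{I{\left(46,H \right)}}{-1581} + \frac{m{\left(-55 \right)}}{-2403} = \frac{31 + 16 \cdot 17}{-1581} - \frac{16}{-2403} = \left(31 + 272\right) \left(- \frac{1}{1581}\right) - - \frac{16}{2403} = 303 \left(- \frac{1}{1581}\right) + \frac{16}{2403} = - \frac{101}{527} + \frac{16}{2403} = - \frac{234271}{1266381}$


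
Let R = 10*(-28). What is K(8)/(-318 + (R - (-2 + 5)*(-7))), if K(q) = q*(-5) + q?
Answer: 32/577 ≈ 0.055459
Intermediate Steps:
R = -280
K(q) = -4*q (K(q) = -5*q + q = -4*q)
K(8)/(-318 + (R - (-2 + 5)*(-7))) = (-4*8)/(-318 + (-280 - (-2 + 5)*(-7))) = -32/(-318 + (-280 - 3*(-7))) = -32/(-318 + (-280 - 1*(-21))) = -32/(-318 + (-280 + 21)) = -32/(-318 - 259) = -32/(-577) = -32*(-1/577) = 32/577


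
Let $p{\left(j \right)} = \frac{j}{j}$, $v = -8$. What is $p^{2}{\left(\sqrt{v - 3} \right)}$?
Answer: $1$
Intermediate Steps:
$p{\left(j \right)} = 1$
$p^{2}{\left(\sqrt{v - 3} \right)} = 1^{2} = 1$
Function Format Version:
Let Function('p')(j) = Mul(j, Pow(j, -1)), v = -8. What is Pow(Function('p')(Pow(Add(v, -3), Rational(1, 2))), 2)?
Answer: 1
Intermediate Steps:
Function('p')(j) = 1
Pow(Function('p')(Pow(Add(v, -3), Rational(1, 2))), 2) = Pow(1, 2) = 1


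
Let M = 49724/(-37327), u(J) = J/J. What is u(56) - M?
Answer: 87051/37327 ≈ 2.3321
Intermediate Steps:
u(J) = 1
M = -49724/37327 (M = 49724*(-1/37327) = -49724/37327 ≈ -1.3321)
u(56) - M = 1 - 1*(-49724/37327) = 1 + 49724/37327 = 87051/37327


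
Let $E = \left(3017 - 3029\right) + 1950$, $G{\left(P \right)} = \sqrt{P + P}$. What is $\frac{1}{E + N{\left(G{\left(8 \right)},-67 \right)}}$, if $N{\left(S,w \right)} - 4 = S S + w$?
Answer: $\frac{1}{1891} \approx 0.00052882$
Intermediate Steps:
$G{\left(P \right)} = \sqrt{2} \sqrt{P}$ ($G{\left(P \right)} = \sqrt{2 P} = \sqrt{2} \sqrt{P}$)
$N{\left(S,w \right)} = 4 + w + S^{2}$ ($N{\left(S,w \right)} = 4 + \left(S S + w\right) = 4 + \left(S^{2} + w\right) = 4 + \left(w + S^{2}\right) = 4 + w + S^{2}$)
$E = 1938$ ($E = -12 + 1950 = 1938$)
$\frac{1}{E + N{\left(G{\left(8 \right)},-67 \right)}} = \frac{1}{1938 + \left(4 - 67 + \left(\sqrt{2} \sqrt{8}\right)^{2}\right)} = \frac{1}{1938 + \left(4 - 67 + \left(\sqrt{2} \cdot 2 \sqrt{2}\right)^{2}\right)} = \frac{1}{1938 + \left(4 - 67 + 4^{2}\right)} = \frac{1}{1938 + \left(4 - 67 + 16\right)} = \frac{1}{1938 - 47} = \frac{1}{1891}$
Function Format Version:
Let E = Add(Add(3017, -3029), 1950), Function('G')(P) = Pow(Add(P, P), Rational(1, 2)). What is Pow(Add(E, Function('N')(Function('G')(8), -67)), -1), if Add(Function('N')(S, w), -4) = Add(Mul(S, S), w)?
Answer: Rational(1, 1891) ≈ 0.00052882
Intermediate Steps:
Function('G')(P) = Mul(Pow(2, Rational(1, 2)), Pow(P, Rational(1, 2))) (Function('G')(P) = Pow(Mul(2, P), Rational(1, 2)) = Mul(Pow(2, Rational(1, 2)), Pow(P, Rational(1, 2))))
Function('N')(S, w) = Add(4, w, Pow(S, 2)) (Function('N')(S, w) = Add(4, Add(Mul(S, S), w)) = Add(4, Add(Pow(S, 2), w)) = Add(4, Add(w, Pow(S, 2))) = Add(4, w, Pow(S, 2)))
E = 1938 (E = Add(-12, 1950) = 1938)
Pow(Add(E, Function('N')(Function('G')(8), -67)), -1) = Pow(Add(1938, Add(4, -67, Pow(Mul(Pow(2, Rational(1, 2)), Pow(8, Rational(1, 2))), 2))), -1) = Pow(Add(1938, Add(4, -67, Pow(Mul(Pow(2, Rational(1, 2)), Mul(2, Pow(2, Rational(1, 2)))), 2))), -1) = Pow(Add(1938, Add(4, -67, Pow(4, 2))), -1) = Pow(Add(1938, Add(4, -67, 16)), -1) = Pow(Add(1938, -47), -1) = Pow(1891, -1) = Rational(1, 1891)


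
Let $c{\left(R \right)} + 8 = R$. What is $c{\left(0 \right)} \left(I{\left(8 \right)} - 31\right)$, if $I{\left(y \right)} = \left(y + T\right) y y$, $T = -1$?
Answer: $-3336$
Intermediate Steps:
$c{\left(R \right)} = -8 + R$
$I{\left(y \right)} = y^{2} \left(-1 + y\right)$ ($I{\left(y \right)} = \left(y - 1\right) y y = \left(-1 + y\right) y^{2} = y^{2} \left(-1 + y\right)$)
$c{\left(0 \right)} \left(I{\left(8 \right)} - 31\right) = \left(-8 + 0\right) \left(8^{2} \left(-1 + 8\right) - 31\right) = - 8 \left(64 \cdot 7 - 31\right) = - 8 \left(448 - 31\right) = \left(-8\right) 417 = -3336$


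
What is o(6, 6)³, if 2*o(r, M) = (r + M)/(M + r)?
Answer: ⅛ ≈ 0.12500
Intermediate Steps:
o(r, M) = ½ (o(r, M) = ((r + M)/(M + r))/2 = ((M + r)/(M + r))/2 = (½)*1 = ½)
o(6, 6)³ = (½)³ = ⅛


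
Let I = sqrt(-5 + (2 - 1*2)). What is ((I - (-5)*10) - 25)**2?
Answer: (25 + I*sqrt(5))**2 ≈ 620.0 + 111.8*I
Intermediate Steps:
I = I*sqrt(5) (I = sqrt(-5 + (2 - 2)) = sqrt(-5 + 0) = sqrt(-5) = I*sqrt(5) ≈ 2.2361*I)
((I - (-5)*10) - 25)**2 = ((I*sqrt(5) - (-5)*10) - 25)**2 = ((I*sqrt(5) - 1*(-50)) - 25)**2 = ((I*sqrt(5) + 50) - 25)**2 = ((50 + I*sqrt(5)) - 25)**2 = (25 + I*sqrt(5))**2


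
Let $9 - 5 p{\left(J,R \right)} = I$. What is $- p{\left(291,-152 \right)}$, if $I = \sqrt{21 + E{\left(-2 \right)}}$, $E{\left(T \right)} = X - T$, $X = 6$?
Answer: $- \frac{9}{5} + \frac{\sqrt{29}}{5} \approx -0.72297$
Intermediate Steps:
$E{\left(T \right)} = 6 - T$
$I = \sqrt{29}$ ($I = \sqrt{21 + \left(6 - -2\right)} = \sqrt{21 + \left(6 + 2\right)} = \sqrt{21 + 8} = \sqrt{29} \approx 5.3852$)
$p{\left(J,R \right)} = \frac{9}{5} - \frac{\sqrt{29}}{5}$
$- p{\left(291,-152 \right)} = - (\frac{9}{5} - \frac{\sqrt{29}}{5}) = - \frac{9}{5} + \frac{\sqrt{29}}{5}$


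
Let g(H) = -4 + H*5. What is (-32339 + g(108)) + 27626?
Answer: -4177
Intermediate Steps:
g(H) = -4 + 5*H
(-32339 + g(108)) + 27626 = (-32339 + (-4 + 5*108)) + 27626 = (-32339 + (-4 + 540)) + 27626 = (-32339 + 536) + 27626 = -31803 + 27626 = -4177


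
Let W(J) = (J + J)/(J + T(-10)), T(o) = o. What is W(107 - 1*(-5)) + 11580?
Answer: 590692/51 ≈ 11582.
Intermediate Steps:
W(J) = 2*J/(-10 + J) (W(J) = (J + J)/(J - 10) = (2*J)/(-10 + J) = 2*J/(-10 + J))
W(107 - 1*(-5)) + 11580 = 2*(107 - 1*(-5))/(-10 + (107 - 1*(-5))) + 11580 = 2*(107 + 5)/(-10 + (107 + 5)) + 11580 = 2*112/(-10 + 112) + 11580 = 2*112/102 + 11580 = 2*112*(1/102) + 11580 = 112/51 + 11580 = 590692/51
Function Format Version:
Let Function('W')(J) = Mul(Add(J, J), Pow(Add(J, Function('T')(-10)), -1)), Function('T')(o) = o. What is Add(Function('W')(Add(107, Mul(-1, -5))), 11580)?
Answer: Rational(590692, 51) ≈ 11582.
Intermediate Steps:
Function('W')(J) = Mul(2, J, Pow(Add(-10, J), -1)) (Function('W')(J) = Mul(Add(J, J), Pow(Add(J, -10), -1)) = Mul(Mul(2, J), Pow(Add(-10, J), -1)) = Mul(2, J, Pow(Add(-10, J), -1)))
Add(Function('W')(Add(107, Mul(-1, -5))), 11580) = Add(Mul(2, Add(107, Mul(-1, -5)), Pow(Add(-10, Add(107, Mul(-1, -5))), -1)), 11580) = Add(Mul(2, Add(107, 5), Pow(Add(-10, Add(107, 5)), -1)), 11580) = Add(Mul(2, 112, Pow(Add(-10, 112), -1)), 11580) = Add(Mul(2, 112, Pow(102, -1)), 11580) = Add(Mul(2, 112, Rational(1, 102)), 11580) = Add(Rational(112, 51), 11580) = Rational(590692, 51)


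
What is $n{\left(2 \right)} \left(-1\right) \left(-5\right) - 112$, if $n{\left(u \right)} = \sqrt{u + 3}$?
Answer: $-112 + 5 \sqrt{5} \approx -100.82$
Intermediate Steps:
$n{\left(u \right)} = \sqrt{3 + u}$
$n{\left(2 \right)} \left(-1\right) \left(-5\right) - 112 = \sqrt{3 + 2} \left(-1\right) \left(-5\right) - 112 = \sqrt{5} \left(-1\right) \left(-5\right) - 112 = - \sqrt{5} \left(-5\right) - 112 = 5 \sqrt{5} - 112 = -112 + 5 \sqrt{5}$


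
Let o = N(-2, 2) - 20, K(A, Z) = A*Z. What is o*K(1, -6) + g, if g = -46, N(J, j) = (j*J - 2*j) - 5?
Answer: 152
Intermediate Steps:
N(J, j) = -5 - 2*j + J*j (N(J, j) = (J*j - 2*j) - 5 = (-2*j + J*j) - 5 = -5 - 2*j + J*j)
o = -33 (o = (-5 - 2*2 - 2*2) - 20 = (-5 - 4 - 4) - 20 = -13 - 20 = -33)
o*K(1, -6) + g = -33*(-6) - 46 = 198 - 46 = 152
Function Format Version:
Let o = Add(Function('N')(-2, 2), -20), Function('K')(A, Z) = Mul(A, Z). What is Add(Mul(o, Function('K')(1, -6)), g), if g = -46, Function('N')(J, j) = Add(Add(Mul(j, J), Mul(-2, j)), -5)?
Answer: 152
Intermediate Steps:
Function('N')(J, j) = Add(-5, Mul(-2, j), Mul(J, j)) (Function('N')(J, j) = Add(Add(Mul(J, j), Mul(-2, j)), -5) = Add(Add(Mul(-2, j), Mul(J, j)), -5) = Add(-5, Mul(-2, j), Mul(J, j)))
o = -33 (o = Add(Add(-5, Mul(-2, 2), Mul(-2, 2)), -20) = Add(Add(-5, -4, -4), -20) = Add(-13, -20) = -33)
Add(Mul(o, Function('K')(1, -6)), g) = Add(Mul(-33, Mul(1, -6)), -46) = Add(Mul(-33, -6), -46) = Add(198, -46) = 152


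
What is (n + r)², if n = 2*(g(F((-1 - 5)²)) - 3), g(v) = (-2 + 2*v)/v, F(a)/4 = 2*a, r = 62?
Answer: 18653761/5184 ≈ 3598.3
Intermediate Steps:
F(a) = 8*a (F(a) = 4*(2*a) = 8*a)
g(v) = (-2 + 2*v)/v
n = -145/72 (n = 2*((2 - 2*1/(8*(-1 - 5)²)) - 3) = 2*((2 - 2/(8*(-6)²)) - 3) = 2*((2 - 2/(8*36)) - 3) = 2*((2 - 2/288) - 3) = 2*((2 - 2*1/288) - 3) = 2*((2 - 1/144) - 3) = 2*(287/144 - 3) = 2*(-145/144) = -145/72 ≈ -2.0139)
(n + r)² = (-145/72 + 62)² = (4319/72)² = 18653761/5184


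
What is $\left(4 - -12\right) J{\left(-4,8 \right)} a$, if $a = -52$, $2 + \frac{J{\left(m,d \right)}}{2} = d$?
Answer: $-9984$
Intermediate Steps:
$J{\left(m,d \right)} = -4 + 2 d$
$\left(4 - -12\right) J{\left(-4,8 \right)} a = \left(4 - -12\right) \left(-4 + 2 \cdot 8\right) \left(-52\right) = \left(4 + 12\right) \left(-4 + 16\right) \left(-52\right) = 16 \cdot 12 \left(-52\right) = 192 \left(-52\right) = -9984$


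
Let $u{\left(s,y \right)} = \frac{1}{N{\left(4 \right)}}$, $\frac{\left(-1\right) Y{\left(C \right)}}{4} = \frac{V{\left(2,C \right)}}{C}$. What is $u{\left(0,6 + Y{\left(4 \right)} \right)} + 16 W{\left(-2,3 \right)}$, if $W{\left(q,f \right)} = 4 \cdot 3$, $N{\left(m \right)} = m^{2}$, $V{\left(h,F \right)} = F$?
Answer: $\frac{3073}{16} \approx 192.06$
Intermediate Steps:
$Y{\left(C \right)} = -4$ ($Y{\left(C \right)} = - 4 \frac{C}{C} = \left(-4\right) 1 = -4$)
$W{\left(q,f \right)} = 12$
$u{\left(s,y \right)} = \frac{1}{16}$ ($u{\left(s,y \right)} = \frac{1}{4^{2}} = \frac{1}{16}$)
$u{\left(0,6 + Y{\left(4 \right)} \right)} + 16 W{\left(-2,3 \right)} = \frac{1}{16} + 16 \cdot 12 = \frac{1}{16} + 192 = \frac{3073}{16}$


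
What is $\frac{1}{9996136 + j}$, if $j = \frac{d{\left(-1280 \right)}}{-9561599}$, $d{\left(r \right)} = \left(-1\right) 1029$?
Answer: $\frac{9561599}{95579043982493} \approx 1.0004 \cdot 10^{-7}$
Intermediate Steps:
$d{\left(r \right)} = -1029$
$j = \frac{1029}{9561599}$ ($j = - \frac{1029}{-9561599} = \left(-1029\right) \left(- \frac{1}{9561599}\right) = \frac{1029}{9561599} \approx 0.00010762$)
$\frac{1}{9996136 + j} = \frac{1}{9996136 + \frac{1029}{9561599}} = \frac{1}{\frac{95579043982493}{9561599}} = \frac{9561599}{95579043982493}$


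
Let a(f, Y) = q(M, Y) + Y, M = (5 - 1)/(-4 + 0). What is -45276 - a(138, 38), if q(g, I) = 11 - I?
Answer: -45287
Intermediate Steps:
M = -1 (M = 4/(-4) = 4*(-¼) = -1)
a(f, Y) = 11 (a(f, Y) = (11 - Y) + Y = 11)
-45276 - a(138, 38) = -45276 - 1*11 = -45276 - 11 = -45287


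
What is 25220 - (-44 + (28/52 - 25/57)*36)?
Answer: 6239320/247 ≈ 25260.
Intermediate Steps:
25220 - (-44 + (28/52 - 25/57)*36) = 25220 - (-44 + (28*(1/52) - 25*1/57)*36) = 25220 - (-44 + (7/13 - 25/57)*36) = 25220 - (-44 + (74/741)*36) = 25220 - (-44 + 888/247) = 25220 - 1*(-9980/247) = 25220 + 9980/247 = 6239320/247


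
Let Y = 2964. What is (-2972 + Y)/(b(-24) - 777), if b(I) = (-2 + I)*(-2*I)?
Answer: 8/2025 ≈ 0.0039506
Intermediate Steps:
b(I) = -2*I*(-2 + I)
(-2972 + Y)/(b(-24) - 777) = (-2972 + 2964)/(2*(-24)*(2 - 1*(-24)) - 777) = -8/(2*(-24)*(2 + 24) - 777) = -8/(2*(-24)*26 - 777) = -8/(-1248 - 777) = -8/(-2025) = -8*(-1/2025) = 8/2025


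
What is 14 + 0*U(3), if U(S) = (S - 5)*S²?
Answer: 14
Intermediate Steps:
U(S) = S²*(-5 + S) (U(S) = (-5 + S)*S² = S²*(-5 + S))
14 + 0*U(3) = 14 + 0*(3²*(-5 + 3)) = 14 + 0*(9*(-2)) = 14 + 0*(-18) = 14 + 0 = 14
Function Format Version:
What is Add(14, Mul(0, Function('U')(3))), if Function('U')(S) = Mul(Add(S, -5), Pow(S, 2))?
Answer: 14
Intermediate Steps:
Function('U')(S) = Mul(Pow(S, 2), Add(-5, S)) (Function('U')(S) = Mul(Add(-5, S), Pow(S, 2)) = Mul(Pow(S, 2), Add(-5, S)))
Add(14, Mul(0, Function('U')(3))) = Add(14, Mul(0, Mul(Pow(3, 2), Add(-5, 3)))) = Add(14, Mul(0, Mul(9, -2))) = Add(14, Mul(0, -18)) = Add(14, 0) = 14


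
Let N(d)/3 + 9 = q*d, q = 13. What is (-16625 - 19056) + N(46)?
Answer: -33914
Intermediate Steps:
N(d) = -27 + 39*d (N(d) = -27 + 3*(13*d) = -27 + 39*d)
(-16625 - 19056) + N(46) = (-16625 - 19056) + (-27 + 39*46) = -35681 + (-27 + 1794) = -35681 + 1767 = -33914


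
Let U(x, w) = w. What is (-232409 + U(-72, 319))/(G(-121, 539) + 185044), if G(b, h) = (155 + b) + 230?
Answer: -116045/92654 ≈ -1.2525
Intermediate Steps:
G(b, h) = 385 + b
(-232409 + U(-72, 319))/(G(-121, 539) + 185044) = (-232409 + 319)/((385 - 121) + 185044) = -232090/(264 + 185044) = -232090/185308 = -232090*1/185308 = -116045/92654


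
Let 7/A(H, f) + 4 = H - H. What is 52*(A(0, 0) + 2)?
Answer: 13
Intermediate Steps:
A(H, f) = -7/4 (A(H, f) = 7/(-4 + (H - H)) = 7/(-4 + 0) = 7/(-4) = 7*(-¼) = -7/4)
52*(A(0, 0) + 2) = 52*(-7/4 + 2) = 52*(¼) = 13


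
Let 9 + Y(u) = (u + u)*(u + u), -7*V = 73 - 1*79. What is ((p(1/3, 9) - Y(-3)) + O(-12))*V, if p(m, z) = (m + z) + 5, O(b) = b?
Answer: -148/7 ≈ -21.143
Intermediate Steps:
V = 6/7 (V = -(73 - 1*79)/7 = -(73 - 79)/7 = -⅐*(-6) = 6/7 ≈ 0.85714)
p(m, z) = 5 + m + z
Y(u) = -9 + 4*u² (Y(u) = -9 + (u + u)*(u + u) = -9 + (2*u)*(2*u) = -9 + 4*u²)
((p(1/3, 9) - Y(-3)) + O(-12))*V = (((5 + 1/3 + 9) - (-9 + 4*(-3)²)) - 12)*(6/7) = (((5 + 1*(⅓) + 9) - (-9 + 4*9)) - 12)*(6/7) = (((5 + ⅓ + 9) - (-9 + 36)) - 12)*(6/7) = ((43/3 - 1*27) - 12)*(6/7) = ((43/3 - 27) - 12)*(6/7) = (-38/3 - 12)*(6/7) = -74/3*6/7 = -148/7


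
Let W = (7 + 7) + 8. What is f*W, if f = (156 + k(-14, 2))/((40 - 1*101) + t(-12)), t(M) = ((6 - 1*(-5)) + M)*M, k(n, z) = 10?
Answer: -3652/49 ≈ -74.531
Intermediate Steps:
t(M) = M*(11 + M) (t(M) = ((6 + 5) + M)*M = (11 + M)*M = M*(11 + M))
f = -166/49 (f = (156 + 10)/((40 - 1*101) - 12*(11 - 12)) = 166/((40 - 101) - 12*(-1)) = 166/(-61 + 12) = 166/(-49) = 166*(-1/49) = -166/49 ≈ -3.3878)
W = 22 (W = 14 + 8 = 22)
f*W = -166/49*22 = -3652/49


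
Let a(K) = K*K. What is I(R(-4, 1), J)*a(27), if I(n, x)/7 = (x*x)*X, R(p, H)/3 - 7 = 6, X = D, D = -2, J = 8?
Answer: -653184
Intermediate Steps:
a(K) = K²
X = -2
R(p, H) = 39 (R(p, H) = 21 + 3*6 = 21 + 18 = 39)
I(n, x) = -14*x² (I(n, x) = 7*((x*x)*(-2)) = 7*(x²*(-2)) = 7*(-2*x²) = -14*x²)
I(R(-4, 1), J)*a(27) = -14*8²*27² = -14*64*729 = -896*729 = -653184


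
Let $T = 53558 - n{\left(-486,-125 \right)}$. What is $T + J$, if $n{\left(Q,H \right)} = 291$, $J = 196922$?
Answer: $250189$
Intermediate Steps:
$T = 53267$ ($T = 53558 - 291 = 53267$)
$T + J = 53267 + 196922 = 250189$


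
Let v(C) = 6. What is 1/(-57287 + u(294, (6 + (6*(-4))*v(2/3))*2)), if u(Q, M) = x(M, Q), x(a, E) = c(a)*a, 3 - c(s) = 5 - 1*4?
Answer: -1/57839 ≈ -1.7289e-5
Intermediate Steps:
c(s) = 2 (c(s) = 3 - (5 - 1*4) = 3 - (5 - 4) = 3 - 1*1 = 3 - 1 = 2)
x(a, E) = 2*a
u(Q, M) = 2*M
1/(-57287 + u(294, (6 + (6*(-4))*v(2/3))*2)) = 1/(-57287 + 2*((6 + (6*(-4))*6)*2)) = 1/(-57287 + 2*((6 - 24*6)*2)) = 1/(-57287 + 2*((6 - 144)*2)) = 1/(-57287 + 2*(-138*2)) = 1/(-57287 + 2*(-276)) = 1/(-57287 - 552) = 1/(-57839) = -1/57839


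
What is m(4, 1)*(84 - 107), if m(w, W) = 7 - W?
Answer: -138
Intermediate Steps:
m(4, 1)*(84 - 107) = (7 - 1*1)*(84 - 107) = (7 - 1)*(-23) = 6*(-23) = -138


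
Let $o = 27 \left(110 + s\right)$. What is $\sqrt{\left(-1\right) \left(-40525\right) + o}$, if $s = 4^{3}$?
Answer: $\sqrt{45223} \approx 212.66$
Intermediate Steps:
$s = 64$
$o = 4698$ ($o = 27 \left(110 + 64\right) = 27 \cdot 174 = 4698$)
$\sqrt{\left(-1\right) \left(-40525\right) + o} = \sqrt{\left(-1\right) \left(-40525\right) + 4698} = \sqrt{40525 + 4698} = \sqrt{45223}$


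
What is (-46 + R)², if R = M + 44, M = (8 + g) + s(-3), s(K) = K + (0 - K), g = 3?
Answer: 81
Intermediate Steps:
s(K) = 0 (s(K) = K - K = 0)
M = 11 (M = (8 + 3) + 0 = 11 + 0 = 11)
R = 55 (R = 11 + 44 = 55)
(-46 + R)² = (-46 + 55)² = 9² = 81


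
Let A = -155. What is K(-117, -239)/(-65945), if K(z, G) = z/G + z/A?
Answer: -46098/2442932525 ≈ -1.8870e-5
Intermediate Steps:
K(z, G) = -z/155 + z/G (K(z, G) = z/G + z/(-155) = z/G + z*(-1/155) = z/G - z/155 = -z/155 + z/G)
K(-117, -239)/(-65945) = (-1/155*(-117) - 117/(-239))/(-65945) = (117/155 - 117*(-1/239))*(-1/65945) = (117/155 + 117/239)*(-1/65945) = (46098/37045)*(-1/65945) = -46098/2442932525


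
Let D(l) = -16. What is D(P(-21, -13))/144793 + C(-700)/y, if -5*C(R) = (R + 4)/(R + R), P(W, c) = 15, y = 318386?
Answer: -4470000991/40337556085750 ≈ -0.00011081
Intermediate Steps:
C(R) = -(4 + R)/(10*R) (C(R) = -(R + 4)/(5*(R + R)) = -(4 + R)/(5*(2*R)) = -(4 + R)*1/(2*R)/5 = -(4 + R)/(10*R))
D(P(-21, -13))/144793 + C(-700)/y = -16/144793 + ((⅒)*(-4 - 1*(-700))/(-700))/318386 = -16*1/144793 + ((⅒)*(-1/700)*(-4 + 700))*(1/318386) = -16/144793 + ((⅒)*(-1/700)*696)*(1/318386) = -16/144793 - 87/875*1/318386 = -16/144793 - 87/278587750 = -4470000991/40337556085750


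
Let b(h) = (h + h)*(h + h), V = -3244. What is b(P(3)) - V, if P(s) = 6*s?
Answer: 4540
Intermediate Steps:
b(h) = 4*h**2 (b(h) = (2*h)*(2*h) = 4*h**2)
b(P(3)) - V = 4*(6*3)**2 - 1*(-3244) = 4*18**2 + 3244 = 4*324 + 3244 = 1296 + 3244 = 4540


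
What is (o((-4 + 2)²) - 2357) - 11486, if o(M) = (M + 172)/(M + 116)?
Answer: -207623/15 ≈ -13842.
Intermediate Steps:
o(M) = (172 + M)/(116 + M)
(o((-4 + 2)²) - 2357) - 11486 = ((172 + (-4 + 2)²)/(116 + (-4 + 2)²) - 2357) - 11486 = ((172 + (-2)²)/(116 + (-2)²) - 2357) - 11486 = ((172 + 4)/(116 + 4) - 2357) - 11486 = (176/120 - 2357) - 11486 = ((1/120)*176 - 2357) - 11486 = (22/15 - 2357) - 11486 = -35333/15 - 11486 = -207623/15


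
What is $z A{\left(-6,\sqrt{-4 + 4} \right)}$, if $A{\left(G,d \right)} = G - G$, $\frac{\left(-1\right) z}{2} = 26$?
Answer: $0$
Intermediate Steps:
$z = -52$ ($z = \left(-2\right) 26 = -52$)
$A{\left(G,d \right)} = 0$
$z A{\left(-6,\sqrt{-4 + 4} \right)} = \left(-52\right) 0 = 0$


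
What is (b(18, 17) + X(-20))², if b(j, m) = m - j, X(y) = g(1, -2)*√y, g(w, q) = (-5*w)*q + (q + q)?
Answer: (1 - 12*I*√5)² ≈ -719.0 - 53.666*I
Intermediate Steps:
g(w, q) = 2*q - 5*q*w (g(w, q) = -5*q*w + 2*q = 2*q - 5*q*w)
X(y) = 6*√y (X(y) = (-2*(2 - 5*1))*√y = (-2*(2 - 5))*√y = (-2*(-3))*√y = 6*√y)
(b(18, 17) + X(-20))² = ((17 - 1*18) + 6*√(-20))² = ((17 - 18) + 6*(2*I*√5))² = (-1 + 12*I*√5)²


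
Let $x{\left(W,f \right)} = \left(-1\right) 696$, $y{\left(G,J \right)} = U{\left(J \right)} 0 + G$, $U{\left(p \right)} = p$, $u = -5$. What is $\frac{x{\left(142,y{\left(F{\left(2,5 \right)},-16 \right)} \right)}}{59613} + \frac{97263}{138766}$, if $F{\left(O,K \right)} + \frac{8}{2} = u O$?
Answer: $\frac{1900519361}{2757419186} \approx 0.68924$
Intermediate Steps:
$F{\left(O,K \right)} = -4 - 5 O$
$y{\left(G,J \right)} = G$ ($y{\left(G,J \right)} = J 0 + G = 0 + G = G$)
$x{\left(W,f \right)} = -696$
$\frac{x{\left(142,y{\left(F{\left(2,5 \right)},-16 \right)} \right)}}{59613} + \frac{97263}{138766} = - \frac{696}{59613} + \frac{97263}{138766} = \left(-696\right) \frac{1}{59613} + 97263 \cdot \frac{1}{138766} = - \frac{232}{19871} + \frac{97263}{138766} = \frac{1900519361}{2757419186}$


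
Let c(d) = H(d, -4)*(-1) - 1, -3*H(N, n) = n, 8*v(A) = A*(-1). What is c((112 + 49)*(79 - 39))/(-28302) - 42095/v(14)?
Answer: 14296472329/594342 ≈ 24054.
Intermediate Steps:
v(A) = -A/8 (v(A) = (A*(-1))/8 = (-A)/8 = -A/8)
H(N, n) = -n/3
c(d) = -7/3 (c(d) = -⅓*(-4)*(-1) - 1 = (4/3)*(-1) - 1 = -4/3 - 1 = -7/3)
c((112 + 49)*(79 - 39))/(-28302) - 42095/v(14) = -7/3/(-28302) - 42095/((-⅛*14)) = -7/3*(-1/28302) - 42095/(-7/4) = 7/84906 - 42095*(-4/7) = 7/84906 + 168380/7 = 14296472329/594342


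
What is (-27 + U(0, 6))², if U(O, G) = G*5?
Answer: 9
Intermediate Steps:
U(O, G) = 5*G
(-27 + U(0, 6))² = (-27 + 5*6)² = (-27 + 30)² = 3² = 9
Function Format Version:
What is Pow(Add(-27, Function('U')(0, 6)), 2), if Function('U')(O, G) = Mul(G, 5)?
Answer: 9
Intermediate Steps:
Function('U')(O, G) = Mul(5, G)
Pow(Add(-27, Function('U')(0, 6)), 2) = Pow(Add(-27, Mul(5, 6)), 2) = Pow(Add(-27, 30), 2) = Pow(3, 2) = 9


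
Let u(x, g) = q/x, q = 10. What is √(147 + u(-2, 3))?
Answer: √142 ≈ 11.916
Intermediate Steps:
u(x, g) = 10/x
√(147 + u(-2, 3)) = √(147 + 10/(-2)) = √(147 + 10*(-½)) = √(147 - 5) = √142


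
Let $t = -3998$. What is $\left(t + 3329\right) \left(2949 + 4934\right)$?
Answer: $-5273727$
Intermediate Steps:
$\left(t + 3329\right) \left(2949 + 4934\right) = \left(-3998 + 3329\right) \left(2949 + 4934\right) = \left(-669\right) 7883 = -5273727$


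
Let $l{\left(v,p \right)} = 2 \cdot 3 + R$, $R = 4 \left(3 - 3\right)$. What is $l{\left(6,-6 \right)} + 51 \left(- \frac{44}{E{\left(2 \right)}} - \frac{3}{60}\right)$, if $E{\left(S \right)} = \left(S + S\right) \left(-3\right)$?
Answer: $\frac{3809}{20} \approx 190.45$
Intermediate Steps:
$R = 0$ ($R = 4 \cdot 0 = 0$)
$E{\left(S \right)} = - 6 S$ ($E{\left(S \right)} = 2 S \left(-3\right) = - 6 S$)
$l{\left(v,p \right)} = 6$ ($l{\left(v,p \right)} = 2 \cdot 3 + 0 = 6 + 0 = 6$)
$l{\left(6,-6 \right)} + 51 \left(- \frac{44}{E{\left(2 \right)}} - \frac{3}{60}\right) = 6 + 51 \left(- \frac{44}{\left(-6\right) 2} - \frac{3}{60}\right) = 6 + 51 \left(- \frac{44}{-12} - \frac{1}{20}\right) = 6 + 51 \left(\left(-44\right) \left(- \frac{1}{12}\right) - \frac{1}{20}\right) = 6 + 51 \left(\frac{11}{3} - \frac{1}{20}\right) = 6 + 51 \cdot \frac{217}{60} = 6 + \frac{3689}{20} = \frac{3809}{20}$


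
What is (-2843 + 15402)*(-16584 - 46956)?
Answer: -797998860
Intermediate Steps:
(-2843 + 15402)*(-16584 - 46956) = 12559*(-63540) = -797998860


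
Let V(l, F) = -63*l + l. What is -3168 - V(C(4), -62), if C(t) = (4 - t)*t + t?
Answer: -2920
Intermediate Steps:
C(t) = t + t*(4 - t) (C(t) = t*(4 - t) + t = t + t*(4 - t))
V(l, F) = -62*l
-3168 - V(C(4), -62) = -3168 - (-62)*4*(5 - 1*4) = -3168 - (-62)*4*(5 - 4) = -3168 - (-62)*4*1 = -3168 - (-62)*4 = -3168 - 1*(-248) = -3168 + 248 = -2920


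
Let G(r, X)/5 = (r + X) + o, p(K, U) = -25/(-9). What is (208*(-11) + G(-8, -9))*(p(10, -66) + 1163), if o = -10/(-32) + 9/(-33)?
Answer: -1095398899/396 ≈ -2.7662e+6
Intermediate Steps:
o = 7/176 (o = -10*(-1/32) + 9*(-1/33) = 5/16 - 3/11 = 7/176 ≈ 0.039773)
p(K, U) = 25/9 (p(K, U) = -25*(-⅑) = 25/9)
G(r, X) = 35/176 + 5*X + 5*r (G(r, X) = 5*((r + X) + 7/176) = 5*((X + r) + 7/176) = 5*(7/176 + X + r) = 35/176 + 5*X + 5*r)
(208*(-11) + G(-8, -9))*(p(10, -66) + 1163) = (208*(-11) + (35/176 + 5*(-9) + 5*(-8)))*(25/9 + 1163) = (-2288 + (35/176 - 45 - 40))*(10492/9) = (-2288 - 14925/176)*(10492/9) = -417613/176*10492/9 = -1095398899/396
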